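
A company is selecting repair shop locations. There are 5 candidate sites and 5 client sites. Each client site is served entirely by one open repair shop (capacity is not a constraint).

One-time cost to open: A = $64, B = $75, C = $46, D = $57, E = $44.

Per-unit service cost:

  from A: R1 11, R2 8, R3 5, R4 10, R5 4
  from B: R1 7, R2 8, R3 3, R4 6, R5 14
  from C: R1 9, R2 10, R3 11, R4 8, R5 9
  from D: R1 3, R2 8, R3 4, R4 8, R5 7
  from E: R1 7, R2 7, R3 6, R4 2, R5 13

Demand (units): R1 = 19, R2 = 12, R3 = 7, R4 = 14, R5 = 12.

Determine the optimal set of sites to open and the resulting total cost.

Open D and E; minimum total cost 382.

For any fixed open set, each client site goes to its cheapest open site; total = fixed + service.
{D, E}: R1→D 3·19=57, R2→E 7·12=84, R3→D 4·7=28, R4→E 2·14=28, R5→D 7·12=84. Service 281; fixed 101; total 382.
{A, D, E}: R1→D 3·19=57, R2→E 7·12=84, R3→D 4·7=28, R4→E 2·14=28, R5→A 4·12=48. Service 245; fixed 165; total 410.
{C, D, E}: service 281 + fixed 147 = 428
{A, B, C, D, E}: service 238 + fixed 286 = 524
No other subset beats 382.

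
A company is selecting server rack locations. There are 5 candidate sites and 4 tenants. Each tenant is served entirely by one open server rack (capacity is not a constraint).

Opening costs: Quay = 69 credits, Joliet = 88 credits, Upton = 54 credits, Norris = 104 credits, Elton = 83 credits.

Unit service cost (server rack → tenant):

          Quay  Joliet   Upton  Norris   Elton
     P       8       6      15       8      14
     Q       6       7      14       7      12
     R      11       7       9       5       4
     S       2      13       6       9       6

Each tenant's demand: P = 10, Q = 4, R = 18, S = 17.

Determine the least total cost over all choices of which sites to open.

Minimum total cost: 362

For any fixed open set, each tenant goes to its cheapest open site; total = fixed + service.
{Quay, Elton}: P→Quay 8·10=80, Q→Quay 6·4=24, R→Elton 4·18=72, S→Quay 2·17=34. Service 210; fixed 152; total 362.
{Quay, Joliet}: service 244 + fixed 157 = 401
{Quay, Norris}: service 228 + fixed 173 = 401
{Quay, Joliet, Upton, Norris, Elton}: service 190 + fixed 398 = 588
No other subset beats 362.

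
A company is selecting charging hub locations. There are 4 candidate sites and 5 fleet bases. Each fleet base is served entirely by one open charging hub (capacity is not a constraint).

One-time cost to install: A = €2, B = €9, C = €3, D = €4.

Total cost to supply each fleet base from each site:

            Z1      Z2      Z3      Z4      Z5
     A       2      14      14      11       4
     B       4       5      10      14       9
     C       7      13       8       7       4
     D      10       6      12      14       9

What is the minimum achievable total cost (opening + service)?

For any fixed open set, each fleet base goes to its cheapest open site; total = fixed + service.
{A, C, D}: Z1→A 2, Z2→D 6, Z3→C 8, Z4→C 7, Z5→A 4. Service 27; fixed 9; total 36.
{A, C}: Z1→A 2, Z2→C 13, Z3→C 8, Z4→C 7, Z5→A 4. Service 34; fixed 5; total 39.
{C, D}: service 32 + fixed 7 = 39
{A, B, C, D}: service 26 + fixed 18 = 44
No other subset beats 36.

Minimum total cost: 36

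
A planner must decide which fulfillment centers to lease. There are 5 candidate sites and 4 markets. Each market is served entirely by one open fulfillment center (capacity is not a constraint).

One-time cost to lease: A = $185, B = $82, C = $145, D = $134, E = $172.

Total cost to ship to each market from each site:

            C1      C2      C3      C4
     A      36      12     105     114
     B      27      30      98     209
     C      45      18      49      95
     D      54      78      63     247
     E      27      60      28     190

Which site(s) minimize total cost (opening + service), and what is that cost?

For any fixed open set, each market goes to its cheapest open site; total = fixed + service.
{C}: C1→C 45, C2→C 18, C3→C 49, C4→C 95. Service 207; fixed 145; total 352.
{B, C}: C1→B 27, C2→C 18, C3→C 49, C4→C 95. Service 189; fixed 227; total 416.
{B}: service 364 + fixed 82 = 446
{A, B, C, D, E}: C1→B 27, C2→A 12, C3→E 28, C4→C 95. Service 162; fixed 718; total 880.
No other subset beats 352.

Open C only; minimum total cost 352.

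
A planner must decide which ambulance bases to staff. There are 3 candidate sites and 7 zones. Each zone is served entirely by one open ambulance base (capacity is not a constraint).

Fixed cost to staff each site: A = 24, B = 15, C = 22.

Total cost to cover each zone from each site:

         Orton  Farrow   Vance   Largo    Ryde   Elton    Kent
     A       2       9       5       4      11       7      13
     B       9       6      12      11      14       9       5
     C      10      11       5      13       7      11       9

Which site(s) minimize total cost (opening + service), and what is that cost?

Open A only; minimum total cost 75.

For any fixed open set, each zone goes to its cheapest open site; total = fixed + service.
{A}: Orton→A 2, Farrow→A 9, Vance→A 5, Largo→A 4, Ryde→A 11, Elton→A 7, Kent→A 13. Service 51; fixed 24; total 75.
{A, B}: service 40 + fixed 39 = 79
{B}: service 66 + fixed 15 = 81
{A, B, C}: service 36 + fixed 61 = 97
No other subset beats 75.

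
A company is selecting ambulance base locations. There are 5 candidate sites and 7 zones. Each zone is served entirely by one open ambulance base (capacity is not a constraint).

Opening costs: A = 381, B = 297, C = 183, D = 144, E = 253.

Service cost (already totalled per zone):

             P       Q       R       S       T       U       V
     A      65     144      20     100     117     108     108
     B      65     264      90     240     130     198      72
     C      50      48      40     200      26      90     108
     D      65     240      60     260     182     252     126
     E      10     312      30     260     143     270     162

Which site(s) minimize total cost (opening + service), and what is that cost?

Open C only; minimum total cost 745.

For any fixed open set, each zone goes to its cheapest open site; total = fixed + service.
{C}: P→C 50, Q→C 48, R→C 40, S→C 200, T→C 26, U→C 90, V→C 108. Service 562; fixed 183; total 745.
{C, D}: service 562 + fixed 327 = 889
{C, E}: service 512 + fixed 436 = 948
{A, B, C, D, E}: P→E 10, Q→C 48, R→A 20, S→A 100, T→C 26, U→C 90, V→B 72. Service 366; fixed 1258; total 1624.
No other subset beats 745.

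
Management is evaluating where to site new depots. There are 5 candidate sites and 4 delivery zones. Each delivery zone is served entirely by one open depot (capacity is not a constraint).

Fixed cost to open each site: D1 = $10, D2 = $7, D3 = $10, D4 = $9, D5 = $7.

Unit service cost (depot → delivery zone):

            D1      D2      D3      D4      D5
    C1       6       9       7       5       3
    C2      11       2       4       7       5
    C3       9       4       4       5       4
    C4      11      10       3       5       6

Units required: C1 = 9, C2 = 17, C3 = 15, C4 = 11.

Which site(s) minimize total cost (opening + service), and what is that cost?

For any fixed open set, each delivery zone goes to its cheapest open site; total = fixed + service.
{D2, D3, D5}: C1→D5 3·9=27, C2→D2 2·17=34, C3→D2 4·15=60, C4→D3 3·11=33. Service 154; fixed 24; total 178.
{D2, D3, D4, D5}: C1→D5 3·9=27, C2→D2 2·17=34, C3→D2 4·15=60, C4→D3 3·11=33. Service 154; fixed 33; total 187.
{D1, D2, D3, D5}: C1→D5 3·9=27, C2→D2 2·17=34, C3→D2 4·15=60, C4→D3 3·11=33. Service 154; fixed 34; total 188.
{D1, D2, D3, D4, D5}: service 154 + fixed 43 = 197
No other subset beats 178.

Open D2, D3 and D5; minimum total cost 178.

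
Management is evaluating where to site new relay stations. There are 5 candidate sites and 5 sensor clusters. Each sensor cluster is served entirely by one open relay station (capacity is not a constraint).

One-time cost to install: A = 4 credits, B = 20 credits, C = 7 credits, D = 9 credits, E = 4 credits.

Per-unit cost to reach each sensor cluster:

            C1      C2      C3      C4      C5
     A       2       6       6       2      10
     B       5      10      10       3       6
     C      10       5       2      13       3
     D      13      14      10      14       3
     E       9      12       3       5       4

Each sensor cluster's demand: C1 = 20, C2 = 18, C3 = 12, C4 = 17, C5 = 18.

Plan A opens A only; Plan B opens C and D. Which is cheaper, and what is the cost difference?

Plan A is cheaper by 167.

Plan A: {A}: C1→A 2·20=40, C2→A 6·18=108, C3→A 6·12=72, C4→A 2·17=34, C5→A 10·18=180. Service 434; fixed 4; total 438.
Plan B: {C, D}: C1→C 10·20=200, C2→C 5·18=90, C3→C 2·12=24, C4→C 13·17=221, C5→C 3·18=54. Service 589; fixed 16; total 605.
Difference: |438 − 605| = 167.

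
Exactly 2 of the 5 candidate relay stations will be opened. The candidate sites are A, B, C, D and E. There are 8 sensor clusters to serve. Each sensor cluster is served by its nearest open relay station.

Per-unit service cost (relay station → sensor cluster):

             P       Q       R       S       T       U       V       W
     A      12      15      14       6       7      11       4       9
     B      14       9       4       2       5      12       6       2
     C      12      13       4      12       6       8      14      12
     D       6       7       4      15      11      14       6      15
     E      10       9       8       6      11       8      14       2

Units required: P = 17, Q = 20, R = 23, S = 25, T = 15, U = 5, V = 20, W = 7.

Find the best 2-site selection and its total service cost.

With exactly 2 open, each sensor cluster uses its cheapest among the chosen.
{B, D}: P→D 6·17=102, Q→D 7·20=140, R→B 4·23=92, S→B 2·25=50, T→B 5·15=75, U→B 12·5=60, V→B 6·20=120, W→B 2·7=14. Service cost 653.
{B, E}: service cost 741
{A, B}: service cost 750
Among all 10 size-2 choices, {B, D} is lowest.

Choose B and D; total service cost 653.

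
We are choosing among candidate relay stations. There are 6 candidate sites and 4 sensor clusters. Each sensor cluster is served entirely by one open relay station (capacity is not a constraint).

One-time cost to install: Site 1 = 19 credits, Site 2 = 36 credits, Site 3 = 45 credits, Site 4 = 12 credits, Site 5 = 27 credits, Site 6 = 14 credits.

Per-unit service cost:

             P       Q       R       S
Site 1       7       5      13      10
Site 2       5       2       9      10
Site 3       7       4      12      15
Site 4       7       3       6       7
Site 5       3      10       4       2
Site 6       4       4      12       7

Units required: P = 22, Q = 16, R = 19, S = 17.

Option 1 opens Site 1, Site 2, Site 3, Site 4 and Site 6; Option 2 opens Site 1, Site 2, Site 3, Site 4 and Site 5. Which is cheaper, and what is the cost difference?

Option 1: {Site 1, Site 2, Site 3, Site 4, Site 6}: P→Site 6 4·22=88, Q→Site 2 2·16=32, R→Site 4 6·19=114, S→Site 4 7·17=119. Service 353; fixed 126; total 479.
Option 2: {Site 1, Site 2, Site 3, Site 4, Site 5}: P→Site 5 3·22=66, Q→Site 2 2·16=32, R→Site 5 4·19=76, S→Site 5 2·17=34. Service 208; fixed 139; total 347.
Difference: |479 − 347| = 132.

Option 2 is cheaper by 132.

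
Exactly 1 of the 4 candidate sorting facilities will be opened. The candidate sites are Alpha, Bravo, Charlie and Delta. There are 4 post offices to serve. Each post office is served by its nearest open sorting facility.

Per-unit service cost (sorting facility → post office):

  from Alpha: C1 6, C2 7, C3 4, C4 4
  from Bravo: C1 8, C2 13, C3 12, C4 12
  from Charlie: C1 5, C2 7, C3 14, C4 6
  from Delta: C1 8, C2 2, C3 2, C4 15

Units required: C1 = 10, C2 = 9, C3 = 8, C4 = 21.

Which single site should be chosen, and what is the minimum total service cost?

Choose Alpha only; total service cost 239.

With exactly 1 open, each post office uses its cheapest among the chosen.
{Alpha}: C1→Alpha 6·10=60, C2→Alpha 7·9=63, C3→Alpha 4·8=32, C4→Alpha 4·21=84. Service cost 239.
{Charlie}: service cost 351
{Delta}: service cost 429
Among all 4 size-1 choices, {Alpha} is lowest.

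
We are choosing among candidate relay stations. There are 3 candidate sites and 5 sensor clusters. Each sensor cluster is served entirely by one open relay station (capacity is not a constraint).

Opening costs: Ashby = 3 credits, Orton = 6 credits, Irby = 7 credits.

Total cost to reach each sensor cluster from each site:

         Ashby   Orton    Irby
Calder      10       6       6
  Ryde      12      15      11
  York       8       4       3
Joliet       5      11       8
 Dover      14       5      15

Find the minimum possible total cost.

For any fixed open set, each sensor cluster goes to its cheapest open site; total = fixed + service.
{Ashby, Orton}: Calder→Orton 6, Ryde→Ashby 12, York→Orton 4, Joliet→Ashby 5, Dover→Orton 5. Service 32; fixed 9; total 41.
{Ashby, Orton, Irby}: service 30 + fixed 16 = 46
{Orton, Irby}: service 33 + fixed 13 = 46
{Ashby}: service 49 + fixed 3 = 52
No other subset beats 41.

Minimum total cost: 41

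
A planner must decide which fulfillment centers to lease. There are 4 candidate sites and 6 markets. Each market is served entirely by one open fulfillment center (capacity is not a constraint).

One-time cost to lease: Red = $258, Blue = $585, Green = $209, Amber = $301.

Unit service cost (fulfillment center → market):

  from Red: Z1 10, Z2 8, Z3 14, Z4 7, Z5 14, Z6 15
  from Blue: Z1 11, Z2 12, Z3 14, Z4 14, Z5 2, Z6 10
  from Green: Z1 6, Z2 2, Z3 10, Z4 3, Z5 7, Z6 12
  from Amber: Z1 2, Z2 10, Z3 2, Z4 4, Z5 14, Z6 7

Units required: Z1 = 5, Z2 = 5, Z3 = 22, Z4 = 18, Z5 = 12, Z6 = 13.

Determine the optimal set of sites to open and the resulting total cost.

Open Amber only; minimum total cost 736.

For any fixed open set, each market goes to its cheapest open site; total = fixed + service.
{Amber}: Z1→Amber 2·5=10, Z2→Amber 10·5=50, Z3→Amber 2·22=44, Z4→Amber 4·18=72, Z5→Amber 14·12=168, Z6→Amber 7·13=91. Service 435; fixed 301; total 736.
{Green}: Z1→Green 6·5=30, Z2→Green 2·5=10, Z3→Green 10·22=220, Z4→Green 3·18=54, Z5→Green 7·12=84, Z6→Green 12·13=156. Service 554; fixed 209; total 763.
{Green, Amber}: Z1→Amber 2·5=10, Z2→Green 2·5=10, Z3→Amber 2·22=44, Z4→Green 3·18=54, Z5→Green 7·12=84, Z6→Amber 7·13=91. Service 293; fixed 510; total 803.
{Red, Blue, Green, Amber}: Z1→Amber 2·5=10, Z2→Green 2·5=10, Z3→Amber 2·22=44, Z4→Green 3·18=54, Z5→Blue 2·12=24, Z6→Amber 7·13=91. Service 233; fixed 1353; total 1586.
No other subset beats 736.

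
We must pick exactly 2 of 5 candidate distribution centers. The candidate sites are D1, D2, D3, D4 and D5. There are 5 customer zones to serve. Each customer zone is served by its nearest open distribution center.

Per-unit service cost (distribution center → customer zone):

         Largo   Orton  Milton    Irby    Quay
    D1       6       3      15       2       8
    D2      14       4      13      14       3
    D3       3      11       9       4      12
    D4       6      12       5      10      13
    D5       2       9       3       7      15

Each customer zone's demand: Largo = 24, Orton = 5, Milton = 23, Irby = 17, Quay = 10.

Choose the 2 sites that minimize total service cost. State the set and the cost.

Choose D1 and D5; total service cost 246.

With exactly 2 open, each customer zone uses its cheapest among the chosen.
{D1, D5}: Largo→D5 2·24=48, Orton→D1 3·5=15, Milton→D5 3·23=69, Irby→D1 2·17=34, Quay→D1 8·10=80. Service cost 246.
{D2, D5}: service cost 286
{D3, D5}: service cost 350
Among all 10 size-2 choices, {D1, D5} is lowest.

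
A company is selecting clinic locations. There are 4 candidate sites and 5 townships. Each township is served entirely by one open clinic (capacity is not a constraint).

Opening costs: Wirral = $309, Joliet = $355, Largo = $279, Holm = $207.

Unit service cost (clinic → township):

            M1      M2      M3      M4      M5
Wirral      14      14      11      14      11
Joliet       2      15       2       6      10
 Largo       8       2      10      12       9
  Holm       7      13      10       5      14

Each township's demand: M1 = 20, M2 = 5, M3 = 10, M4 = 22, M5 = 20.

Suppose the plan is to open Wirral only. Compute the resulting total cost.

Each township is assigned to its cheapest site among the open ones.
{Wirral}: M1→Wirral 14·20=280, M2→Wirral 14·5=70, M3→Wirral 11·10=110, M4→Wirral 14·22=308, M5→Wirral 11·20=220. Service 988; fixed 309; total 1297.

Total cost: 1297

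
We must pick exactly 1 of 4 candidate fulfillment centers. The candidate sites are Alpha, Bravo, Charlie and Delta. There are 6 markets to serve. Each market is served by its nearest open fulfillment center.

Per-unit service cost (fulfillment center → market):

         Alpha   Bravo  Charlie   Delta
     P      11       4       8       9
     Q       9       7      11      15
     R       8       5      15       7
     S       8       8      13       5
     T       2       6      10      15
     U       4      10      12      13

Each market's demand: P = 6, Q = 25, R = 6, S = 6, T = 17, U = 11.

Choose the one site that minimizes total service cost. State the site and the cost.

Choose Alpha only; total service cost 465.

With exactly 1 open, each market uses its cheapest among the chosen.
{Alpha}: P→Alpha 11·6=66, Q→Alpha 9·25=225, R→Alpha 8·6=48, S→Alpha 8·6=48, T→Alpha 2·17=34, U→Alpha 4·11=44. Service cost 465.
{Bravo}: service cost 489
{Charlie}: service cost 793
Among all 4 size-1 choices, {Alpha} is lowest.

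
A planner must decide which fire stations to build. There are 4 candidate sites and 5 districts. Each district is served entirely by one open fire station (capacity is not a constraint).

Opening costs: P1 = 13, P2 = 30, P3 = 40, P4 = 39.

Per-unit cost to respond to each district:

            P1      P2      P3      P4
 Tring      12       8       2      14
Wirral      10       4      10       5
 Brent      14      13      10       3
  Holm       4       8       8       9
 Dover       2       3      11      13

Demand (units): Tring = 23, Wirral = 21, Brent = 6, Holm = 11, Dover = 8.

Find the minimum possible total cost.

For any fixed open set, each district goes to its cheapest open site; total = fixed + service.
{P1, P3, P4}: Tring→P3 2·23=46, Wirral→P4 5·21=105, Brent→P4 3·6=18, Holm→P1 4·11=44, Dover→P1 2·8=16. Service 229; fixed 92; total 321.
{P1, P2, P3, P4}: service 208 + fixed 122 = 330
{P1, P2, P3}: service 250 + fixed 83 = 333
{P1}: Tring→P1 12·23=276, Wirral→P1 10·21=210, Brent→P1 14·6=84, Holm→P1 4·11=44, Dover→P1 2·8=16. Service 630; fixed 13; total 643.
No other subset beats 321.

Minimum total cost: 321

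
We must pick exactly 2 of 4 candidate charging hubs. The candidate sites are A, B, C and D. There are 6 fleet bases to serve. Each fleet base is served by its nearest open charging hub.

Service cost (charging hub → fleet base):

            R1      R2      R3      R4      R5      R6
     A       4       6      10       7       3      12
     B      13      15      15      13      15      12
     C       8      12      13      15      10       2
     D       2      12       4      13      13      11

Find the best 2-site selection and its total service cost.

Choose A and C; total service cost 32.

With exactly 2 open, each fleet base uses its cheapest among the chosen.
{A, C}: R1→A 4, R2→A 6, R3→A 10, R4→A 7, R5→A 3, R6→C 2. Service cost 32.
{A, D}: service cost 33
{A, B}: service cost 42
Among all 6 size-2 choices, {A, C} is lowest.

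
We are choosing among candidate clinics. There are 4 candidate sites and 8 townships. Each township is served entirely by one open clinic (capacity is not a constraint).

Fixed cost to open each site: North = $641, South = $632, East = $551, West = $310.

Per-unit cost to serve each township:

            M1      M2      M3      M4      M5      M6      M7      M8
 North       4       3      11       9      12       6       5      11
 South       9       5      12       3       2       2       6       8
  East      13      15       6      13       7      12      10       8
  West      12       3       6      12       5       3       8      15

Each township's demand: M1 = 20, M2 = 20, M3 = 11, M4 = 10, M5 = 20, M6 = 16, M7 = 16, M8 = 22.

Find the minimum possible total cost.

Minimum total cost: 1402

For any fixed open set, each township goes to its cheapest open site; total = fixed + service.
{West}: M1→West 12·20=240, M2→West 3·20=60, M3→West 6·11=66, M4→West 12·10=120, M5→West 5·20=100, M6→West 3·16=48, M7→West 8·16=128, M8→West 15·22=330. Service 1092; fixed 310; total 1402.
{South}: M1→South 9·20=180, M2→South 5·20=100, M3→South 12·11=132, M4→South 3·10=30, M5→South 2·20=40, M6→South 2·16=32, M7→South 6·16=96, M8→South 8·22=176. Service 786; fixed 632; total 1418.
{South, West}: service 680 + fixed 942 = 1622
{North, South, East, West}: service 564 + fixed 2134 = 2698
No other subset beats 1402.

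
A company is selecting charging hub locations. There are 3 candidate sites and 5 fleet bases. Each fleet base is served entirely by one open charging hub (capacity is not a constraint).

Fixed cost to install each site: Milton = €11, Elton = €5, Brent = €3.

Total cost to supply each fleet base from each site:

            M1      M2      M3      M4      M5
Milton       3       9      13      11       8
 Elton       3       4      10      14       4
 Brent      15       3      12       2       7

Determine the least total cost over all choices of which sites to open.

For any fixed open set, each fleet base goes to its cheapest open site; total = fixed + service.
{Elton, Brent}: M1→Elton 3, M2→Brent 3, M3→Elton 10, M4→Brent 2, M5→Elton 4. Service 22; fixed 8; total 30.
{Elton}: service 35 + fixed 5 = 40
{Milton, Elton, Brent}: M1→Milton 3, M2→Brent 3, M3→Elton 10, M4→Brent 2, M5→Elton 4. Service 22; fixed 19; total 41.
{Brent}: service 39 + fixed 3 = 42
No other subset beats 30.

Minimum total cost: 30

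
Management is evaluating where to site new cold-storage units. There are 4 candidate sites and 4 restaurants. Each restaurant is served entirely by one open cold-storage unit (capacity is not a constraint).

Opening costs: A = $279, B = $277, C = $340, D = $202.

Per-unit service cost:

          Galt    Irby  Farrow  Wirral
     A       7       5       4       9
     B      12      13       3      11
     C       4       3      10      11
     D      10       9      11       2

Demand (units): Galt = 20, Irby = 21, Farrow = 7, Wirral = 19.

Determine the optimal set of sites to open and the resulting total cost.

Open D only; minimum total cost 706.

For any fixed open set, each restaurant goes to its cheapest open site; total = fixed + service.
{D}: Galt→D 10·20=200, Irby→D 9·21=189, Farrow→D 11·7=77, Wirral→D 2·19=38. Service 504; fixed 202; total 706.
{A}: Galt→A 7·20=140, Irby→A 5·21=105, Farrow→A 4·7=28, Wirral→A 9·19=171. Service 444; fixed 279; total 723.
{C}: Galt→C 4·20=80, Irby→C 3·21=63, Farrow→C 10·7=70, Wirral→C 11·19=209. Service 422; fixed 340; total 762.
{A, B, C, D}: service 202 + fixed 1098 = 1300
No other subset beats 706.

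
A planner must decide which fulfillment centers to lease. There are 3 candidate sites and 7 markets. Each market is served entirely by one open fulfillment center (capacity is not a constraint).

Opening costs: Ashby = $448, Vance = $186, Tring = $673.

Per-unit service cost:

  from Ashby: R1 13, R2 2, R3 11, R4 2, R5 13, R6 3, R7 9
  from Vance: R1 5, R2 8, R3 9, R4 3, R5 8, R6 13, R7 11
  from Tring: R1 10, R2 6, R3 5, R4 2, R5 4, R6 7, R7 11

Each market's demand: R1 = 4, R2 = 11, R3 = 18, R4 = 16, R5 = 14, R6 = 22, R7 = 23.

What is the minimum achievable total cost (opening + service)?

Minimum total cost: 1155

For any fixed open set, each market goes to its cheapest open site; total = fixed + service.
{Vance}: R1→Vance 5·4=20, R2→Vance 8·11=88, R3→Vance 9·18=162, R4→Vance 3·16=48, R5→Vance 8·14=112, R6→Vance 13·22=286, R7→Vance 11·23=253. Service 969; fixed 186; total 1155.
{Ashby}: R1→Ashby 13·4=52, R2→Ashby 2·11=22, R3→Ashby 11·18=198, R4→Ashby 2·16=32, R5→Ashby 13·14=182, R6→Ashby 3·22=66, R7→Ashby 9·23=207. Service 759; fixed 448; total 1207.
{Ashby, Vance}: service 621 + fixed 634 = 1255
{Ashby, Vance, Tring}: service 493 + fixed 1307 = 1800
(All 7 nonempty subsets were checked; Vance only is lowest.)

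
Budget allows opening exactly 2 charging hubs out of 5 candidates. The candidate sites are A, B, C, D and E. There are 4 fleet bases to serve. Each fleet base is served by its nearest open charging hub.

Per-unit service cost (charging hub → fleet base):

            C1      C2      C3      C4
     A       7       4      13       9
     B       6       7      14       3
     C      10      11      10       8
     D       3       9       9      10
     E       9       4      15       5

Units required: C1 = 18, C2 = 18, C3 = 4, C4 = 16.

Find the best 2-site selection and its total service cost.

With exactly 2 open, each fleet base uses its cheapest among the chosen.
{D, E}: C1→D 3·18=54, C2→E 4·18=72, C3→D 9·4=36, C4→E 5·16=80. Service cost 242.
{B, D}: service cost 264
{A, B}: service cost 280
Among all 10 size-2 choices, {D, E} is lowest.

Choose D and E; total service cost 242.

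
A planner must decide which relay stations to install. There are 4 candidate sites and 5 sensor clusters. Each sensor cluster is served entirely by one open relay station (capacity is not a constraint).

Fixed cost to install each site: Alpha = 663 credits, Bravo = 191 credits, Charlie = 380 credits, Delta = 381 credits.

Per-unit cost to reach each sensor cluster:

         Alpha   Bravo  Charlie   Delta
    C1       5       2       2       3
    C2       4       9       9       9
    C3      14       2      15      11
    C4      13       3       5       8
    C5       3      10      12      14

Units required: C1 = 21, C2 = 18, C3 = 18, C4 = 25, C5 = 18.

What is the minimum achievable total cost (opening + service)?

Minimum total cost: 686

For any fixed open set, each sensor cluster goes to its cheapest open site; total = fixed + service.
{Bravo}: C1→Bravo 2·21=42, C2→Bravo 9·18=162, C3→Bravo 2·18=36, C4→Bravo 3·25=75, C5→Bravo 10·18=180. Service 495; fixed 191; total 686.
{Bravo, Charlie}: service 495 + fixed 571 = 1066
{Bravo, Delta}: service 495 + fixed 572 = 1067
{Alpha, Bravo, Charlie, Delta}: C1→Bravo 2·21=42, C2→Alpha 4·18=72, C3→Bravo 2·18=36, C4→Bravo 3·25=75, C5→Alpha 3·18=54. Service 279; fixed 1615; total 1894.
No other subset beats 686.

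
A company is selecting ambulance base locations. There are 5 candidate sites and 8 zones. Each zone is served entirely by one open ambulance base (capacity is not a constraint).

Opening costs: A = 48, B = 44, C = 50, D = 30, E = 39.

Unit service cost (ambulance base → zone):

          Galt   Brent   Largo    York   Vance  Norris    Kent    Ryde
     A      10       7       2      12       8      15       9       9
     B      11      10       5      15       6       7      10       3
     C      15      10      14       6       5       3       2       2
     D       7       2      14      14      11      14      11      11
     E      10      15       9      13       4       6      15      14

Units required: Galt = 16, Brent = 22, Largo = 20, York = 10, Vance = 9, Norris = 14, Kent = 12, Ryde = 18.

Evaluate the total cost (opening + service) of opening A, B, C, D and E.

Each zone is assigned to its cheapest site among the open ones.
{A, B, C, D, E}: Galt→D 7·16=112, Brent→D 2·22=44, Largo→A 2·20=40, York→C 6·10=60, Vance→E 4·9=36, Norris→C 3·14=42, Kent→C 2·12=24, Ryde→C 2·18=36. Service 394; fixed 211; total 605.

Total cost: 605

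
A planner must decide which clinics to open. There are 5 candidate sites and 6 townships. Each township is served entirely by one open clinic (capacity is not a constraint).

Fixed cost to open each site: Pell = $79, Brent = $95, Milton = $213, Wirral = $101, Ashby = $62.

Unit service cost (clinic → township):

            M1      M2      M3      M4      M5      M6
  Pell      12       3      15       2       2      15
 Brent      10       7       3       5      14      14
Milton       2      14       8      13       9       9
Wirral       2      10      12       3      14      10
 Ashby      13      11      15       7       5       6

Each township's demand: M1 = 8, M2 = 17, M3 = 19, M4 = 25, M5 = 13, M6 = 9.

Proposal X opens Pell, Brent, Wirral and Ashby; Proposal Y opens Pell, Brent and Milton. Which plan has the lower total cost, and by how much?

Proposal X: {Pell, Brent, Wirral, Ashby}: M1→Wirral 2·8=16, M2→Pell 3·17=51, M3→Brent 3·19=57, M4→Pell 2·25=50, M5→Pell 2·13=26, M6→Ashby 6·9=54. Service 254; fixed 337; total 591.
Proposal Y: {Pell, Brent, Milton}: M1→Milton 2·8=16, M2→Pell 3·17=51, M3→Brent 3·19=57, M4→Pell 2·25=50, M5→Pell 2·13=26, M6→Milton 9·9=81. Service 281; fixed 387; total 668.
Difference: |591 − 668| = 77.

Proposal X is cheaper by 77.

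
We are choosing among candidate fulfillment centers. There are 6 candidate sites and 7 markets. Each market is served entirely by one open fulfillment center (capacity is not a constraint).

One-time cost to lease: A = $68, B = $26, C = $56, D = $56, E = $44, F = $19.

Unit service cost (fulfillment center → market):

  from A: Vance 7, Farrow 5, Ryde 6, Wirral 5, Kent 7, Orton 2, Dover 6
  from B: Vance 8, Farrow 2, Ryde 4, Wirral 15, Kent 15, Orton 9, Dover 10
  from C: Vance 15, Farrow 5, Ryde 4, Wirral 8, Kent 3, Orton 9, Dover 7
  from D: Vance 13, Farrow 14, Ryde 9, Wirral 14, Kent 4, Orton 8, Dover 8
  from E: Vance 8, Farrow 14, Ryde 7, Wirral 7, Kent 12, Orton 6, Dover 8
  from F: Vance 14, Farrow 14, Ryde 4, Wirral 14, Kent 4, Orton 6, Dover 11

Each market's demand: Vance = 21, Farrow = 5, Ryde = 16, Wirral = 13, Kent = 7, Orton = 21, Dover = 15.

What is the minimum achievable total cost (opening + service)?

For any fixed open set, each market goes to its cheapest open site; total = fixed + service.
{A, F}: Vance→A 7·21=147, Farrow→A 5·5=25, Ryde→F 4·16=64, Wirral→A 5·13=65, Kent→F 4·7=28, Orton→A 2·21=42, Dover→A 6·15=90. Service 461; fixed 87; total 548.
{A, B, F}: Vance→A 7·21=147, Farrow→B 2·5=10, Ryde→B 4·16=64, Wirral→A 5·13=65, Kent→F 4·7=28, Orton→A 2·21=42, Dover→A 6·15=90. Service 446; fixed 113; total 559.
{A, B}: service 467 + fixed 94 = 561
{A, B, C, D, E, F}: service 439 + fixed 269 = 708
No other subset beats 548.

Minimum total cost: 548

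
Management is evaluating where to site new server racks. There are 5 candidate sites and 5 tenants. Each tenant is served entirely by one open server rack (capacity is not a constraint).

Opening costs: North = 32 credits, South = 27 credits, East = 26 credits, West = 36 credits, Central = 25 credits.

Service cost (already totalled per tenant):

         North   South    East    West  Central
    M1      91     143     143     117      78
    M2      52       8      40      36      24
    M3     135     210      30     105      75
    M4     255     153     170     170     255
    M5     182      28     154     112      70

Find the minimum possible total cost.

Minimum total cost: 375

For any fixed open set, each tenant goes to its cheapest open site; total = fixed + service.
{South, East, Central}: M1→Central 78, M2→South 8, M3→East 30, M4→South 153, M5→South 28. Service 297; fixed 78; total 375.
{South, Central}: service 342 + fixed 52 = 394
{North, South, East}: service 310 + fixed 85 = 395
{North, South, East, West, Central}: M1→Central 78, M2→South 8, M3→East 30, M4→South 153, M5→South 28. Service 297; fixed 146; total 443.
No other subset beats 375.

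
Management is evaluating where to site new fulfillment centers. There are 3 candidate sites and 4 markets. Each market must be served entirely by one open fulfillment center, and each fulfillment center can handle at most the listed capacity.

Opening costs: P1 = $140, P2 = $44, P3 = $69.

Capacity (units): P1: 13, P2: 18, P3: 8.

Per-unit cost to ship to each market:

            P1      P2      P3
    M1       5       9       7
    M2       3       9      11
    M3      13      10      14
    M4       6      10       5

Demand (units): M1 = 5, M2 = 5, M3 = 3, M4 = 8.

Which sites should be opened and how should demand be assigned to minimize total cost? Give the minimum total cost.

Minimum total cost: 273

Open {P2, P3}: M1→P2 9·5=45, M2→P2 9·5=45, M3→P2 10·3=30, M4→P3 5·8=40.
Loads: P2 carries 13/18, P3 carries 8/8. Service 160; fixed 113; total 273.
Next best feasible plan costs 303.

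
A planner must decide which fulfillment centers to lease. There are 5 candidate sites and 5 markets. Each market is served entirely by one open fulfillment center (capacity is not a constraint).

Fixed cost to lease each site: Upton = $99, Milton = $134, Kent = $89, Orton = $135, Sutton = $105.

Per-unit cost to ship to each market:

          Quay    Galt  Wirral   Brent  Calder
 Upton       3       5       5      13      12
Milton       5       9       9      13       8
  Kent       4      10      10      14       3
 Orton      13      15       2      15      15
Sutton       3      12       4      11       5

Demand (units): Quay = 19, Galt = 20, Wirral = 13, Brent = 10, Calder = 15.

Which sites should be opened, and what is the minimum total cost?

Open Upton and Kent; minimum total cost 585.

For any fixed open set, each market goes to its cheapest open site; total = fixed + service.
{Upton, Kent}: Quay→Upton 3·19=57, Galt→Upton 5·20=100, Wirral→Upton 5·13=65, Brent→Upton 13·10=130, Calder→Kent 3·15=45. Service 397; fixed 188; total 585.
{Upton, Sutton}: Quay→Upton 3·19=57, Galt→Upton 5·20=100, Wirral→Sutton 4·13=52, Brent→Sutton 11·10=110, Calder→Sutton 5·15=75. Service 394; fixed 204; total 598.
{Upton}: service 532 + fixed 99 = 631
{Upton, Milton, Kent, Orton, Sutton}: service 338 + fixed 562 = 900
No other subset beats 585.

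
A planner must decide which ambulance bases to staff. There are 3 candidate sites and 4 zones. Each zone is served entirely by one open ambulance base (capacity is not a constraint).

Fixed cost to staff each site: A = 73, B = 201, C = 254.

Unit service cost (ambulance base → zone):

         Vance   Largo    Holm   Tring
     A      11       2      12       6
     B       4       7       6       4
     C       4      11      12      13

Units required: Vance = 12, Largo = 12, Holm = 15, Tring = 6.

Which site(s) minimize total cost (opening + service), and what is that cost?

Open A only; minimum total cost 445.

For any fixed open set, each zone goes to its cheapest open site; total = fixed + service.
{A}: Vance→A 11·12=132, Largo→A 2·12=24, Holm→A 12·15=180, Tring→A 6·6=36. Service 372; fixed 73; total 445.
{B}: Vance→B 4·12=48, Largo→B 7·12=84, Holm→B 6·15=90, Tring→B 4·6=24. Service 246; fixed 201; total 447.
{A, B}: Vance→B 4·12=48, Largo→A 2·12=24, Holm→B 6·15=90, Tring→B 4·6=24. Service 186; fixed 274; total 460.
{A, B, C}: service 186 + fixed 528 = 714
No other subset beats 445.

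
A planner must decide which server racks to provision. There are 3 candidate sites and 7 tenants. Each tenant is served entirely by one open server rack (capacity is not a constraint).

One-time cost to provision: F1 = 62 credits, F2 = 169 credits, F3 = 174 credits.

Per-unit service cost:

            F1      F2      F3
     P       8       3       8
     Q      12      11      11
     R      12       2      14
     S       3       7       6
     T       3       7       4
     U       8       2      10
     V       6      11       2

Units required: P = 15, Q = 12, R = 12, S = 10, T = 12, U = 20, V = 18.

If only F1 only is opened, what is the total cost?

Each tenant is assigned to its cheapest site among the open ones.
{F1}: P→F1 8·15=120, Q→F1 12·12=144, R→F1 12·12=144, S→F1 3·10=30, T→F1 3·12=36, U→F1 8·20=160, V→F1 6·18=108. Service 742; fixed 62; total 804.

Total cost: 804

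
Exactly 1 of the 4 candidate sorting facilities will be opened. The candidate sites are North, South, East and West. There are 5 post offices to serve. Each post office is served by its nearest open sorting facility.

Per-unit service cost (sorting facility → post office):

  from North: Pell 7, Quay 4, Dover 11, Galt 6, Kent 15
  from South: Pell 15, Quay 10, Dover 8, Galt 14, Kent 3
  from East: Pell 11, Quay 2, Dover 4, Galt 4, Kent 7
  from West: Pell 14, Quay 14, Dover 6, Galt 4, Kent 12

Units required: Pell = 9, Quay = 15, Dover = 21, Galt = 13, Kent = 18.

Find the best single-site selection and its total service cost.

Choose East only; total service cost 391.

With exactly 1 open, each post office uses its cheapest among the chosen.
{East}: Pell→East 11·9=99, Quay→East 2·15=30, Dover→East 4·21=84, Galt→East 4·13=52, Kent→East 7·18=126. Service cost 391.
{South}: service cost 689
{North}: service cost 702
Among all 4 size-1 choices, {East} is lowest.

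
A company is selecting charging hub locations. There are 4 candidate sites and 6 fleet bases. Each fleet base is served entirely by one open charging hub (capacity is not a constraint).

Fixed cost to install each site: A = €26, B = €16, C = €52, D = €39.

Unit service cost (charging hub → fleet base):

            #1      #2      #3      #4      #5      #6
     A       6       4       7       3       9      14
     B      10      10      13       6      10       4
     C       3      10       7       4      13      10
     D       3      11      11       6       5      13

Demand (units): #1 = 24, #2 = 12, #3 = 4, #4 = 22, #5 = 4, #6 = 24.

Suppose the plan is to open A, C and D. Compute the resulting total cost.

Each fleet base is assigned to its cheapest site among the open ones.
{A, C, D}: #1→C 3·24=72, #2→A 4·12=48, #3→A 7·4=28, #4→A 3·22=66, #5→D 5·4=20, #6→C 10·24=240. Service 474; fixed 117; total 591.

Total cost: 591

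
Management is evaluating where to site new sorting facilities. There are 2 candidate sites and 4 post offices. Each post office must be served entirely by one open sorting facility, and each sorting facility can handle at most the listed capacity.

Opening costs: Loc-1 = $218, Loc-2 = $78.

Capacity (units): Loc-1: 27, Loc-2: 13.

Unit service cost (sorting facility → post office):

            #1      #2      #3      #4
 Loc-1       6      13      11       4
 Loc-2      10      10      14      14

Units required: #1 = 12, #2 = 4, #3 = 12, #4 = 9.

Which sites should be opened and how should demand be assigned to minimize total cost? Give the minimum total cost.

Minimum total cost: 624

Open {Loc-1, Loc-2}: #1→Loc-1 6·12=72, #2→Loc-1 13·4=52, #3→Loc-2 14·12=168, #4→Loc-1 4·9=36.
Loads: Loc-1 carries 25/27, Loc-2 carries 12/13. Service 328; fixed 296; total 624.
Next best feasible plan costs 636.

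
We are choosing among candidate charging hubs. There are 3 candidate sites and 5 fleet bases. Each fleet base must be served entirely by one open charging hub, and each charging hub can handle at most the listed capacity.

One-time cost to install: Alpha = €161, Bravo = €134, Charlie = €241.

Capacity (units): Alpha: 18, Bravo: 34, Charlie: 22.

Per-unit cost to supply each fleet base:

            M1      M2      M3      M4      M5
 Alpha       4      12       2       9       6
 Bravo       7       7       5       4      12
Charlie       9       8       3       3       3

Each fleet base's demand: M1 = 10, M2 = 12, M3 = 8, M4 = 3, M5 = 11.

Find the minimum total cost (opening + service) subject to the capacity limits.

Minimum total cost: 567

Open {Alpha, Bravo}: M1→Bravo 7·10=70, M2→Bravo 7·12=84, M3→Bravo 5·8=40, M4→Bravo 4·3=12, M5→Alpha 6·11=66.
Loads: Alpha carries 11/18, Bravo carries 33/34. Service 272; fixed 295; total 567.
Next best feasible plan costs 579.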